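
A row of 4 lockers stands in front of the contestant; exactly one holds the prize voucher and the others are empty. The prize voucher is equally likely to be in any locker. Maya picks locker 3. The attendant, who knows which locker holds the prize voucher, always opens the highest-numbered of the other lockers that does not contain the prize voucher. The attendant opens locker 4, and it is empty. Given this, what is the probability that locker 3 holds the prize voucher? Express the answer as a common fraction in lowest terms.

Apply Bayes' rule, conditioning on where the prize voucher actually is.
If it is in any of lockers 1, 2, and 3 (prior 1/4 each): locker 4 is the highest-numbered option available, probability 1; weight (1/4)·1 = 1/4 each.
If it is in locker 4 (prior 1/4): the attendant opened locker 4, so this case is ruled out; weight (1/4)·0 = 0.
The weights sum to 3/4.
So P(the prize voucher in locker 3 | the attendant opened locker 4) = (1/4) / (3/4) = 1/3.

1/3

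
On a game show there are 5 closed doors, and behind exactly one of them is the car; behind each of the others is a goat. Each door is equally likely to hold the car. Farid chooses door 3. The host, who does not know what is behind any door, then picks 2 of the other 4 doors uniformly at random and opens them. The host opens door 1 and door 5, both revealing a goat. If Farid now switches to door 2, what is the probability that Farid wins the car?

Apply Bayes' rule, conditioning on where the car actually is.
If it is behind either of doors 1 and 5 (prior 1/5 each): that door was opened and seen not to hold the prize — ruled out; weight (1/5)·0 = 0 each.
If it is behind any of doors 2, 3, and 4 (prior 1/5 each): the host picks exactly this set with probability 1/6 regardless, and none is the prize; weight (1/5)·(1/6) = 1/30 each.
The weights sum to 1/10.
So P(the car behind door 2 | the host opened door 1 and door 5) = (1/30) / (1/10) = 1/3.

1/3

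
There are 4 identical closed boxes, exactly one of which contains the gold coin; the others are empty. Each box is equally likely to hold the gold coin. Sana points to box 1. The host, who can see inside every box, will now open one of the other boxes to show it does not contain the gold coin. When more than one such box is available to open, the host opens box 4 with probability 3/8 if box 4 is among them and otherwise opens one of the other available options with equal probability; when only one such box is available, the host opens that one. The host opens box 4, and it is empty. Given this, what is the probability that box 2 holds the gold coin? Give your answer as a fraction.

1/3

Condition on the true location of the gold coin.
If it is in any of boxes 1, 2, and 3 (prior 1/4 each): box 4 is available, opened with probability 3/8; weight (1/4)·(3/8) = 3/32 each.
If it is in box 4 (prior 1/4): the host opened box 4, so this case is ruled out; weight (1/4)·0 = 0.
The weights sum to 9/32.
So P(the gold coin in box 2 | the host opened box 4) = (3/32) / (9/32) = 1/3.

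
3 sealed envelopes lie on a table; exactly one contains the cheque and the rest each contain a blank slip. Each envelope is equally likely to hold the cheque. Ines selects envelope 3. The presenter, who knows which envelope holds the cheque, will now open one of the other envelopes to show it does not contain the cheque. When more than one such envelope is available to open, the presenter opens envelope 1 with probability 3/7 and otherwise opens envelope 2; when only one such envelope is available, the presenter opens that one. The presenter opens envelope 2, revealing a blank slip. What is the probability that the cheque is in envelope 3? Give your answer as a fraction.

Apply Bayes' rule, conditioning on where the cheque actually is.
If it is in envelope 1 (prior 1/3): only envelope 2 is available, probability 1; weight (1/3)·1 = 1/3.
If it is in envelope 2 (prior 1/3): the presenter opened envelope 2, so this case is ruled out; weight (1/3)·0 = 0.
If it is in envelope 3 (prior 1/3): envelope 1 is available but not opened, probability 4/7; weight (1/3)·(4/7) = 4/21.
The weights sum to 11/21.
So P(the cheque in envelope 3 | the presenter opened envelope 2) = (4/21) / (11/21) = 4/11.

4/11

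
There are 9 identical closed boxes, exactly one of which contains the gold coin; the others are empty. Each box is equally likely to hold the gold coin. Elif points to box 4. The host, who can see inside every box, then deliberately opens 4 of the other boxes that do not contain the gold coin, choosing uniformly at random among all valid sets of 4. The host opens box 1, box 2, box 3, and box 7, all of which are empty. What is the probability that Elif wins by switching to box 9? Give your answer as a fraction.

2/9

Consider each possible location of the gold coin in turn.
If it is in any of boxes 1, 2, 3, and 7 (prior 1/9 each): that box was opened and seen not to hold the prize — ruled out; weight (1/9)·0 = 0 each.
If it is in box 4 (prior 1/9): the host has 70 equally likely choices, so probability 1/70; weight (1/9)·(1/70) = 1/630.
If it is in any of boxes 5, 6, 8, and 9 (prior 1/9 each): the host has 35 equally likely choices, so probability 1/35; weight (1/9)·(1/35) = 1/315 each.
The weights sum to 1/70.
So P(the gold coin in box 9 | the host opened box 1, box 2, box 3, and box 7) = (1/315) / (1/70) = 2/9.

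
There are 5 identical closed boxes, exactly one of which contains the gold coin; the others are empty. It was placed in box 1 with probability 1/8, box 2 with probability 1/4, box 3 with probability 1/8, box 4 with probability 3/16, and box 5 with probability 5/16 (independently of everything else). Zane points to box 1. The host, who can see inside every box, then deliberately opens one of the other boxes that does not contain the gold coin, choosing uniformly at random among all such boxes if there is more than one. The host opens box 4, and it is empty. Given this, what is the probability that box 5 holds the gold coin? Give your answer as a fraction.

2/5

Apply Bayes' rule, conditioning on where the gold coin actually is.
If it is in box 1 (prior 1/8): the host has 4 equally likely choices, so probability 1/4; weight (1/8)·(1/4) = 1/32.
If it is in box 2 (prior 1/4): the host has 3 equally likely choices, so probability 1/3; weight (1/4)·(1/3) = 1/12.
If it is in box 3 (prior 1/8): the host has 3 equally likely choices, so probability 1/3; weight (1/8)·(1/3) = 1/24.
If it is in box 4 (prior 3/16): the host opened box 4, so this case is ruled out; weight (3/16)·0 = 0.
If it is in box 5 (prior 5/16): the host has 3 equally likely choices, so probability 1/3; weight (5/16)·(1/3) = 5/48.
The weights sum to 25/96.
So P(the gold coin in box 5 | the host opened box 4) = (5/48) / (25/96) = 2/5.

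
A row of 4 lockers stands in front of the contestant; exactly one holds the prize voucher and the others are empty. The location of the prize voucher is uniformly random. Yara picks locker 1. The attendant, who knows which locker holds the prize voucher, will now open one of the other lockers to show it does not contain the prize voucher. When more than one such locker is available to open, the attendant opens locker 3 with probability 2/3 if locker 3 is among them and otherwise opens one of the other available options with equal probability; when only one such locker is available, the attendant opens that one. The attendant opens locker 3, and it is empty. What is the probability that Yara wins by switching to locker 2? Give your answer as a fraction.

1/3

Condition on the true location of the prize voucher.
If it is in any of lockers 1, 2, and 4 (prior 1/4 each): locker 3 is available, opened with probability 2/3; weight (1/4)·(2/3) = 1/6 each.
If it is in locker 3 (prior 1/4): the attendant opened locker 3, so this case is ruled out; weight (1/4)·0 = 0.
The weights sum to 1/2.
So P(the prize voucher in locker 2 | the attendant opened locker 3) = (1/6) / (1/2) = 1/3.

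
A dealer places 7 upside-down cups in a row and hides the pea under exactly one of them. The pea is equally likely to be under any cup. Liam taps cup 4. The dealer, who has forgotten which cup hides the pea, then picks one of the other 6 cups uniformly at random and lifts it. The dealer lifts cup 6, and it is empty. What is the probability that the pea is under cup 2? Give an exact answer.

Because the dealer chose which cup to lift without knowing where the pea is, the choice is independent of the prize location. Learning that cup 6 does not hold the pea simply rules out that one location and leaves the remaining 6 cups still equally likely by symmetry.
So P(the pea under cup 2) = 1/6.

1/6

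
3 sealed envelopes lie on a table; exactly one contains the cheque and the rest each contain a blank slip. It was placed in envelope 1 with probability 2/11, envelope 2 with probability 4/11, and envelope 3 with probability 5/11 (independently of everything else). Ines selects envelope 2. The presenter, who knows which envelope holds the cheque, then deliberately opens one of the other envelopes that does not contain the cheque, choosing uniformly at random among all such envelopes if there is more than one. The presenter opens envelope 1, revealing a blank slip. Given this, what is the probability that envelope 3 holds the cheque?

Apply Bayes' rule, conditioning on where the cheque actually is.
If it is in envelope 1 (prior 2/11): the presenter opened envelope 1, so this case is ruled out; weight (2/11)·0 = 0.
If it is in envelope 2 (prior 4/11): the presenter has 2 equally likely choices, so probability 1/2; weight (4/11)·(1/2) = 2/11.
If it is in envelope 3 (prior 5/11): the presenter has no choice, probability 1; weight (5/11)·1 = 5/11.
The weights sum to 7/11.
So P(the cheque in envelope 3 | the presenter opened envelope 1) = (5/11) / (7/11) = 5/7.

5/7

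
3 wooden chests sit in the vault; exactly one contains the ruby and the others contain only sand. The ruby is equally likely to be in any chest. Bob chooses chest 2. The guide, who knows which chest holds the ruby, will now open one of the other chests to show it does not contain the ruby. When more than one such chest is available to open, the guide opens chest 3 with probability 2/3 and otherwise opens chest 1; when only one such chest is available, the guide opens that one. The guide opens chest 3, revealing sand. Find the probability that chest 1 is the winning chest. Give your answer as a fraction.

3/5

Consider each possible location of the ruby in turn.
If it is in chest 1 (prior 1/3): only chest 3 is available, probability 1; weight (1/3)·1 = 1/3.
If it is in chest 2 (prior 1/3): chest 3 is available, opened with probability 2/3; weight (1/3)·(2/3) = 2/9.
If it is in chest 3 (prior 1/3): the guide opened chest 3, so this case is ruled out; weight (1/3)·0 = 0.
The weights sum to 5/9.
So P(the ruby in chest 1 | the guide opened chest 3) = (1/3) / (5/9) = 3/5.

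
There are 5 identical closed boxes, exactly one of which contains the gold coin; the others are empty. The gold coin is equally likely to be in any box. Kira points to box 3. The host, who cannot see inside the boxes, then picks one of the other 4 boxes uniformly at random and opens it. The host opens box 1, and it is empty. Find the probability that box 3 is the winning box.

1/4

Condition on the true location of the gold coin.
If it is in box 1 (prior 1/5): the host opened box 1, so this case is ruled out; weight (1/5)·0 = 0.
If it is in any of boxes 2, 3, 4, and 5 (prior 1/5 each): the host picks box 1 with probability 1/4 regardless, and it is not the prize; weight (1/5)·(1/4) = 1/20 each.
The weights sum to 1/5.
So P(the gold coin in box 3 | the host opened box 1) = (1/20) / (1/5) = 1/4.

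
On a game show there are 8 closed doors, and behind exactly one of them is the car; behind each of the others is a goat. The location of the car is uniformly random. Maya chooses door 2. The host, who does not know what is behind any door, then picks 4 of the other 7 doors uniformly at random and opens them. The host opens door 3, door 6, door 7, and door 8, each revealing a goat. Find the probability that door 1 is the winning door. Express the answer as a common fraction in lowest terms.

1/4

Because the host chose which doors to open without knowing where the car is, the choice is independent of the prize location. Learning that none of the 4 opened doors holds the car simply rules out those 4 locations and leaves the remaining 4 doors still equally likely by symmetry.
So P(the car behind door 1) = 1/4.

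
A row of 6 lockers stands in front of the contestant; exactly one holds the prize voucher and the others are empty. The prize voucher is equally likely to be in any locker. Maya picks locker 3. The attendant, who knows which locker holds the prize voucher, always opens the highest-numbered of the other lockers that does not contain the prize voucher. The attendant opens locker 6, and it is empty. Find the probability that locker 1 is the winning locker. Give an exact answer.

1/5

Condition on the true location of the prize voucher.
If it is in any of lockers 1, 2, 3, 4, and 5 (prior 1/6 each): locker 6 is the highest-numbered option available, probability 1; weight (1/6)·1 = 1/6 each.
If it is in locker 6 (prior 1/6): the attendant opened locker 6, so this case is ruled out; weight (1/6)·0 = 0.
The weights sum to 5/6.
So P(the prize voucher in locker 1 | the attendant opened locker 6) = (1/6) / (5/6) = 1/5.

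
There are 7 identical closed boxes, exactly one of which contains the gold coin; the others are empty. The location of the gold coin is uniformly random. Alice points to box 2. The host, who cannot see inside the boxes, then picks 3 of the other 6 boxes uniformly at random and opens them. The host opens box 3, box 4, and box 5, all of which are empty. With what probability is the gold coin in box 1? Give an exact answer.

1/4

Because the host chose which boxes to open without knowing where the gold coin is, the choice is independent of the prize location. Learning that none of the 3 opened boxes holds the gold coin simply rules out those 3 locations and leaves the remaining 4 boxes still equally likely by symmetry.
So P(the gold coin in box 1) = 1/4.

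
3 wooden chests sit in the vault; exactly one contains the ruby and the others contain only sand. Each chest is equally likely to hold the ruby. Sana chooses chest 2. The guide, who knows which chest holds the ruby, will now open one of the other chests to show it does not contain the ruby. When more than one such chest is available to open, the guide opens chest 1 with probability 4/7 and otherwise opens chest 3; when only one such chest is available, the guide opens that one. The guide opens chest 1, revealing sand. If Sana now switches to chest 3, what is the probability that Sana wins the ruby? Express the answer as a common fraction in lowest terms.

Condition on the true location of the ruby.
If it is in chest 1 (prior 1/3): the guide opened chest 1, so this case is ruled out; weight (1/3)·0 = 0.
If it is in chest 2 (prior 1/3): chest 1 is available, opened with probability 4/7; weight (1/3)·(4/7) = 4/21.
If it is in chest 3 (prior 1/3): only chest 1 is available, probability 1; weight (1/3)·1 = 1/3.
The weights sum to 11/21.
So P(the ruby in chest 3 | the guide opened chest 1) = (1/3) / (11/21) = 7/11.

7/11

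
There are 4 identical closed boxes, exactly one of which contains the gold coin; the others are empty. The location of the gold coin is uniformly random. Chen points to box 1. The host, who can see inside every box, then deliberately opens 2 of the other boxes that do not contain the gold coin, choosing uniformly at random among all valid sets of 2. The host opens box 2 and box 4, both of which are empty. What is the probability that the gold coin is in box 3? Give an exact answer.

Apply Bayes' rule, conditioning on where the gold coin actually is.
If it is in box 1 (prior 1/4): the host has 3 equally likely choices, so probability 1/3; weight (1/4)·(1/3) = 1/12.
If it is in either of boxes 2 and 4 (prior 1/4 each): that box was opened and seen not to hold the prize — ruled out; weight (1/4)·0 = 0 each.
If it is in box 3 (prior 1/4): the host has no choice, probability 1; weight (1/4)·1 = 1/4.
The weights sum to 1/3.
So P(the gold coin in box 3 | the host opened box 2 and box 4) = (1/4) / (1/3) = 3/4.

3/4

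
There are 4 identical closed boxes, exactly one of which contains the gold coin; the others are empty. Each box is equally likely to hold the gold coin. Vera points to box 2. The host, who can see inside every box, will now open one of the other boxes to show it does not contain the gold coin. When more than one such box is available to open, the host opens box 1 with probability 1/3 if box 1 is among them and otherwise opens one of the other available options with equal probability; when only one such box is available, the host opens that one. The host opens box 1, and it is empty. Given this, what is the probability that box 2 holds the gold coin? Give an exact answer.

1/3

Consider each possible location of the gold coin in turn.
If it is in box 1 (prior 1/4): the host opened box 1, so this case is ruled out; weight (1/4)·0 = 0.
If it is in any of boxes 2, 3, and 4 (prior 1/4 each): box 1 is available, opened with probability 1/3; weight (1/4)·(1/3) = 1/12 each.
The weights sum to 1/4.
So P(the gold coin in box 2 | the host opened box 1) = (1/12) / (1/4) = 1/3.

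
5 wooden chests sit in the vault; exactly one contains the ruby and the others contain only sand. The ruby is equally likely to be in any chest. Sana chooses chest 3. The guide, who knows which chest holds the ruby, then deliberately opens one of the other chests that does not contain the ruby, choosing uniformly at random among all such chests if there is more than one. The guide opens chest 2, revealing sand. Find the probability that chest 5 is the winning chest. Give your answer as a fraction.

4/15

Condition on the true location of the ruby.
If it is in any of chests 1, 4, and 5 (prior 1/5 each): the guide has 3 equally likely choices, so probability 1/3; weight (1/5)·(1/3) = 1/15 each.
If it is in chest 2 (prior 1/5): the guide opened chest 2, so this case is ruled out; weight (1/5)·0 = 0.
If it is in chest 3 (prior 1/5): the guide has 4 equally likely choices, so probability 1/4; weight (1/5)·(1/4) = 1/20.
The weights sum to 1/4.
So P(the ruby in chest 5 | the guide opened chest 2) = (1/15) / (1/4) = 4/15.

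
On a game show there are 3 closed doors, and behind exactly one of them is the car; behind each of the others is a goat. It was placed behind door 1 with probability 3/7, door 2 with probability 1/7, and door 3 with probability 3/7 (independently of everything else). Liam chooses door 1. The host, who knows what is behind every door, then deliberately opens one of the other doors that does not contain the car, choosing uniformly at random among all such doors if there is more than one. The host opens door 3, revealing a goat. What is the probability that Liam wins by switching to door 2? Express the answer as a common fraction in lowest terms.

Apply Bayes' rule, conditioning on where the car actually is.
If it is behind door 1 (prior 3/7): the host has 2 equally likely choices, so probability 1/2; weight (3/7)·(1/2) = 3/14.
If it is behind door 2 (prior 1/7): the host has no choice, probability 1; weight (1/7)·1 = 1/7.
If it is behind door 3 (prior 3/7): the host opened door 3, so this case is ruled out; weight (3/7)·0 = 0.
The weights sum to 5/14.
So P(the car behind door 2 | the host opened door 3) = (1/7) / (5/14) = 2/5.

2/5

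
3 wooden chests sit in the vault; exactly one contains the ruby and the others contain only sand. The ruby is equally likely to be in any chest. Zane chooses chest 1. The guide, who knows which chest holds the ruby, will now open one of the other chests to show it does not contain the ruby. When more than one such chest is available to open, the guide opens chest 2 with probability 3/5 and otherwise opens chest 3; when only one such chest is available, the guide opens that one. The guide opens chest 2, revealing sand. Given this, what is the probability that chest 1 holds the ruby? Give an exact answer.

3/8

Apply Bayes' rule, conditioning on where the ruby actually is.
If it is in chest 1 (prior 1/3): chest 2 is available, opened with probability 3/5; weight (1/3)·(3/5) = 1/5.
If it is in chest 2 (prior 1/3): the guide opened chest 2, so this case is ruled out; weight (1/3)·0 = 0.
If it is in chest 3 (prior 1/3): only chest 2 is available, probability 1; weight (1/3)·1 = 1/3.
The weights sum to 8/15.
So P(the ruby in chest 1 | the guide opened chest 2) = (1/5) / (8/15) = 3/8.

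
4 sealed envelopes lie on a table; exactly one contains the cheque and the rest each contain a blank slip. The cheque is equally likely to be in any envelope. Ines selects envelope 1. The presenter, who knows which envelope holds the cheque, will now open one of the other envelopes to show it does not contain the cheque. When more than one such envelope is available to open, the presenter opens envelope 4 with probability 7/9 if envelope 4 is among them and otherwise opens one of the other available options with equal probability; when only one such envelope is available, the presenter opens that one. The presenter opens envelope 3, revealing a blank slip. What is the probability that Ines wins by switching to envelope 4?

Apply Bayes' rule, conditioning on where the cheque actually is.
If it is in envelope 1 (prior 1/4): envelope 4 is available but not opened; envelope 3 gets probability (1 − 7/9)/2 = 1/9; weight (1/4)·(1/9) = 1/36.
If it is in envelope 2 (prior 1/4): envelope 4 is available but not opened, probability 2/9; weight (1/4)·(2/9) = 1/18.
If it is in envelope 3 (prior 1/4): the presenter opened envelope 3, so this case is ruled out; weight (1/4)·0 = 0.
If it is in envelope 4 (prior 1/4): envelope 4 holds the prize so is unavailable; the presenter chooses uniformly among the 2 others, probability 1/2; weight (1/4)·(1/2) = 1/8.
The weights sum to 5/24.
So P(the cheque in envelope 4 | the presenter opened envelope 3) = (1/8) / (5/24) = 3/5.

3/5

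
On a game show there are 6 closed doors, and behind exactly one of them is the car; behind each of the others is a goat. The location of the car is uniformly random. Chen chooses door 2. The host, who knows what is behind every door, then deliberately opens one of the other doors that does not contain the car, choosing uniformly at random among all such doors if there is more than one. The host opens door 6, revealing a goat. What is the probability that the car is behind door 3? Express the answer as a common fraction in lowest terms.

5/24

Condition on the true location of the car.
If it is behind any of doors 1, 3, 4, and 5 (prior 1/6 each): the host has 4 equally likely choices, so probability 1/4; weight (1/6)·(1/4) = 1/24 each.
If it is behind door 2 (prior 1/6): the host has 5 equally likely choices, so probability 1/5; weight (1/6)·(1/5) = 1/30.
If it is behind door 6 (prior 1/6): the host opened door 6, so this case is ruled out; weight (1/6)·0 = 0.
The weights sum to 1/5.
So P(the car behind door 3 | the host opened door 6) = (1/24) / (1/5) = 5/24.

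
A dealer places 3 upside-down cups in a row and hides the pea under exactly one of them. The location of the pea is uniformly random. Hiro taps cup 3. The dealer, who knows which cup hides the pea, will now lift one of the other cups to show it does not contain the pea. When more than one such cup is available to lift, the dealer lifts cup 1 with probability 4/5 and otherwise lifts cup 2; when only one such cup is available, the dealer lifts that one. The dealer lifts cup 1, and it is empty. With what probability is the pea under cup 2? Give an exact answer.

Apply Bayes' rule, conditioning on where the pea actually is.
If it is under cup 1 (prior 1/3): the dealer opened cup 1, so this case is ruled out; weight (1/3)·0 = 0.
If it is under cup 2 (prior 1/3): only cup 1 is available, probability 1; weight (1/3)·1 = 1/3.
If it is under cup 3 (prior 1/3): cup 1 is available, opened with probability 4/5; weight (1/3)·(4/5) = 4/15.
The weights sum to 3/5.
So P(the pea under cup 2 | the dealer opened cup 1) = (1/3) / (3/5) = 5/9.

5/9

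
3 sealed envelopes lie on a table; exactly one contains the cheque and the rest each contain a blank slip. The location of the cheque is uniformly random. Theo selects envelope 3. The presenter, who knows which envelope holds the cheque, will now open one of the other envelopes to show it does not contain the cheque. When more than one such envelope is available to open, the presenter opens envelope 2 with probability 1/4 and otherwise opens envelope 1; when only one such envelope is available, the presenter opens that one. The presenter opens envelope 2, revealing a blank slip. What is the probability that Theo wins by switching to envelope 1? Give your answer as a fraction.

Condition on the true location of the cheque.
If it is in envelope 1 (prior 1/3): only envelope 2 is available, probability 1; weight (1/3)·1 = 1/3.
If it is in envelope 2 (prior 1/3): the presenter opened envelope 2, so this case is ruled out; weight (1/3)·0 = 0.
If it is in envelope 3 (prior 1/3): envelope 2 is available, opened with probability 1/4; weight (1/3)·(1/4) = 1/12.
The weights sum to 5/12.
So P(the cheque in envelope 1 | the presenter opened envelope 2) = (1/3) / (5/12) = 4/5.

4/5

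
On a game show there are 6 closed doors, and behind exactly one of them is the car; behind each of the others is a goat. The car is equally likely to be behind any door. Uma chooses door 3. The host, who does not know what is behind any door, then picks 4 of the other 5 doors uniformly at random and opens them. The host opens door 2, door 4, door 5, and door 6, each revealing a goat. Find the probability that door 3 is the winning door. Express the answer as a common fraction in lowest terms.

Apply Bayes' rule, conditioning on where the car actually is.
If it is behind either of doors 1 and 3 (prior 1/6 each): the host picks exactly this set with probability 1/5 regardless, and none is the prize; weight (1/6)·(1/5) = 1/30 each.
If it is behind any of doors 2, 4, 5, and 6 (prior 1/6 each): that door was opened and seen not to hold the prize — ruled out; weight (1/6)·0 = 0 each.
The weights sum to 1/15.
So P(the car behind door 3 | the host opened door 2, door 4, door 5, and door 6) = (1/30) / (1/15) = 1/2.

1/2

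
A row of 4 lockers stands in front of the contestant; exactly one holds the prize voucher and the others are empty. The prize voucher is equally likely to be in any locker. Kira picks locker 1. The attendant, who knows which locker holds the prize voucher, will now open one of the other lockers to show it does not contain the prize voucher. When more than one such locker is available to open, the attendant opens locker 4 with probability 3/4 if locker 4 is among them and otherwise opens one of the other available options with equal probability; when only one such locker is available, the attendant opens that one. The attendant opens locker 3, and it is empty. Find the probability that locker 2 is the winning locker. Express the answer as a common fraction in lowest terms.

Consider each possible location of the prize voucher in turn.
If it is in locker 1 (prior 1/4): locker 4 is available but not opened; locker 3 gets probability (1 − 3/4)/2 = 1/8; weight (1/4)·(1/8) = 1/32.
If it is in locker 2 (prior 1/4): locker 4 is available but not opened, probability 1/4; weight (1/4)·(1/4) = 1/16.
If it is in locker 3 (prior 1/4): the attendant opened locker 3, so this case is ruled out; weight (1/4)·0 = 0.
If it is in locker 4 (prior 1/4): locker 4 holds the prize so is unavailable; the attendant chooses uniformly among the 2 others, probability 1/2; weight (1/4)·(1/2) = 1/8.
The weights sum to 7/32.
So P(the prize voucher in locker 2 | the attendant opened locker 3) = (1/16) / (7/32) = 2/7.

2/7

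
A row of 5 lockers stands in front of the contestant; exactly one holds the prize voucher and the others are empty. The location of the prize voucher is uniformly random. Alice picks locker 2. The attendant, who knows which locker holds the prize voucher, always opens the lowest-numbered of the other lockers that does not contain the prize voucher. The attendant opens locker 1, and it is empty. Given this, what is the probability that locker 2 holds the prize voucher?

Condition on the true location of the prize voucher.
If it is in locker 1 (prior 1/5): the attendant opened locker 1, so this case is ruled out; weight (1/5)·0 = 0.
If it is in any of lockers 2, 3, 4, and 5 (prior 1/5 each): locker 1 is the lowest-numbered option available, probability 1; weight (1/5)·1 = 1/5 each.
The weights sum to 4/5.
So P(the prize voucher in locker 2 | the attendant opened locker 1) = (1/5) / (4/5) = 1/4.

1/4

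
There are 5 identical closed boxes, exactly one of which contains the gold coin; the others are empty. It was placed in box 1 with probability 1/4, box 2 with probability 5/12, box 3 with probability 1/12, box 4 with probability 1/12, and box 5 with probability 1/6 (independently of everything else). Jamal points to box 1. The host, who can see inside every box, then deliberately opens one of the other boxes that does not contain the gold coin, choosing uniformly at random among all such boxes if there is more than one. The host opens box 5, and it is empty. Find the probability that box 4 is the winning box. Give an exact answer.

4/37

Condition on the true location of the gold coin.
If it is in box 1 (prior 1/4): the host has 4 equally likely choices, so probability 1/4; weight (1/4)·(1/4) = 1/16.
If it is in box 2 (prior 5/12): the host has 3 equally likely choices, so probability 1/3; weight (5/12)·(1/3) = 5/36.
If it is in either of boxes 3 and 4 (prior 1/12 each): the host has 3 equally likely choices, so probability 1/3; weight (1/12)·(1/3) = 1/36 each.
If it is in box 5 (prior 1/6): the host opened box 5, so this case is ruled out; weight (1/6)·0 = 0.
The weights sum to 37/144.
So P(the gold coin in box 4 | the host opened box 5) = (1/36) / (37/144) = 4/37.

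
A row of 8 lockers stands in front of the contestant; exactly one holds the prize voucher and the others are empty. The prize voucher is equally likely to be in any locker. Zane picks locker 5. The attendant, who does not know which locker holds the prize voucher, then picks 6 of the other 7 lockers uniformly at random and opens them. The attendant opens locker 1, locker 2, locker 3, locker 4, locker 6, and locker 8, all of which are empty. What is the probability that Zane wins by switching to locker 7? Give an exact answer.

1/2

Because the attendant chose which lockers to open without knowing where the prize voucher is, the choice is independent of the prize location. Learning that none of the 6 opened lockers holds the prize voucher simply rules out those 6 locations and leaves the remaining 2 lockers still equally likely by symmetry.
So P(the prize voucher in locker 7) = 1/2.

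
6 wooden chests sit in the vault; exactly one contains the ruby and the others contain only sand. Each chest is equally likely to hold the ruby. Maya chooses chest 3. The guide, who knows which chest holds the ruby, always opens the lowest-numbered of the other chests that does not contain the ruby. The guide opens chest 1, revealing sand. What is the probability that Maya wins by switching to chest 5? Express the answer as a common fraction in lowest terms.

Apply Bayes' rule, conditioning on where the ruby actually is.
If it is in chest 1 (prior 1/6): the guide opened chest 1, so this case is ruled out; weight (1/6)·0 = 0.
If it is in any of chests 2, 3, 4, 5, and 6 (prior 1/6 each): chest 1 is the lowest-numbered option available, probability 1; weight (1/6)·1 = 1/6 each.
The weights sum to 5/6.
So P(the ruby in chest 5 | the guide opened chest 1) = (1/6) / (5/6) = 1/5.

1/5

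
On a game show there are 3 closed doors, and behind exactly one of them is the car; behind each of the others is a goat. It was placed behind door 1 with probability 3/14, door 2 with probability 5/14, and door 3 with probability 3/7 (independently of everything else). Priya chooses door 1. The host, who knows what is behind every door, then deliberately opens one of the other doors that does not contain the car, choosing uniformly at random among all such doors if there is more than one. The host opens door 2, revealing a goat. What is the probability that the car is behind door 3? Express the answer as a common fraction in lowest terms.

4/5

Consider each possible location of the car in turn.
If it is behind door 1 (prior 3/14): the host has 2 equally likely choices, so probability 1/2; weight (3/14)·(1/2) = 3/28.
If it is behind door 2 (prior 5/14): the host opened door 2, so this case is ruled out; weight (5/14)·0 = 0.
If it is behind door 3 (prior 3/7): the host has no choice, probability 1; weight (3/7)·1 = 3/7.
The weights sum to 15/28.
So P(the car behind door 3 | the host opened door 2) = (3/7) / (15/28) = 4/5.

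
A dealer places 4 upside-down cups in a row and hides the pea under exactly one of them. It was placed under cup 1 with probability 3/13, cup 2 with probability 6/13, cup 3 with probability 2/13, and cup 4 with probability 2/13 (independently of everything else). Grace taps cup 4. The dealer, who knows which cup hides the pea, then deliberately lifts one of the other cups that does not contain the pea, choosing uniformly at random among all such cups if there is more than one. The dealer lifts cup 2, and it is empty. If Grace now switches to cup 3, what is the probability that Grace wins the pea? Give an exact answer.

Consider each possible location of the pea in turn.
If it is under cup 1 (prior 3/13): the dealer has 2 equally likely choices, so probability 1/2; weight (3/13)·(1/2) = 3/26.
If it is under cup 2 (prior 6/13): the dealer opened cup 2, so this case is ruled out; weight (6/13)·0 = 0.
If it is under cup 3 (prior 2/13): the dealer has 2 equally likely choices, so probability 1/2; weight (2/13)·(1/2) = 1/13.
If it is under cup 4 (prior 2/13): the dealer has 3 equally likely choices, so probability 1/3; weight (2/13)·(1/3) = 2/39.
The weights sum to 19/78.
So P(the pea under cup 3 | the dealer opened cup 2) = (1/13) / (19/78) = 6/19.

6/19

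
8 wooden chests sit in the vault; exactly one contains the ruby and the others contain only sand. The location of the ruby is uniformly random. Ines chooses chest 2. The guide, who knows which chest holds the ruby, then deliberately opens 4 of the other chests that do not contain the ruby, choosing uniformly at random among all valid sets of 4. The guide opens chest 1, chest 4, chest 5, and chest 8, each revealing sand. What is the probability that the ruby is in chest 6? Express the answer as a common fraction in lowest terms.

Condition on the true location of the ruby.
If it is in any of chests 1, 4, 5, and 8 (prior 1/8 each): that chest was opened and seen not to hold the prize — ruled out; weight (1/8)·0 = 0 each.
If it is in chest 2 (prior 1/8): the guide has 35 equally likely choices, so probability 1/35; weight (1/8)·(1/35) = 1/280.
If it is in any of chests 3, 6, and 7 (prior 1/8 each): the guide has 15 equally likely choices, so probability 1/15; weight (1/8)·(1/15) = 1/120 each.
The weights sum to 1/35.
So P(the ruby in chest 6 | the guide opened chest 1, chest 4, chest 5, and chest 8) = (1/120) / (1/35) = 7/24.

7/24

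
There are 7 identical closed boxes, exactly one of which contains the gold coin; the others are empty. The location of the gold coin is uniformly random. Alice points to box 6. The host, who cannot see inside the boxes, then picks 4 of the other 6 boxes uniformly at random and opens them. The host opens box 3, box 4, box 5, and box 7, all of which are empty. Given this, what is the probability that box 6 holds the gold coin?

Because the host chose which boxes to open without knowing where the gold coin is, the choice is independent of the prize location. Learning that none of the 4 opened boxes holds the gold coin simply rules out those 4 locations and leaves the remaining 3 boxes still equally likely by symmetry.
So P(the gold coin in box 6) = 1/3.

1/3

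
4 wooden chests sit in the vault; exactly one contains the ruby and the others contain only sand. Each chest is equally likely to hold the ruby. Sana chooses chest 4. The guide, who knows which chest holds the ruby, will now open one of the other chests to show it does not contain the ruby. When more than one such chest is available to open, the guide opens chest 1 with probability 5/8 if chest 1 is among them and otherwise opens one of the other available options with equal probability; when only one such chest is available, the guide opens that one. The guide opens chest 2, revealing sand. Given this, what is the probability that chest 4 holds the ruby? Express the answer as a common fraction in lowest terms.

3/17

Consider each possible location of the ruby in turn.
If it is in chest 1 (prior 1/4): chest 1 holds the prize so is unavailable; the guide chooses uniformly among the 2 others, probability 1/2; weight (1/4)·(1/2) = 1/8.
If it is in chest 2 (prior 1/4): the guide opened chest 2, so this case is ruled out; weight (1/4)·0 = 0.
If it is in chest 3 (prior 1/4): chest 1 is available but not opened, probability 3/8; weight (1/4)·(3/8) = 3/32.
If it is in chest 4 (prior 1/4): chest 1 is available but not opened; chest 2 gets probability (1 − 5/8)/2 = 3/16; weight (1/4)·(3/16) = 3/64.
The weights sum to 17/64.
So P(the ruby in chest 4 | the guide opened chest 2) = (3/64) / (17/64) = 3/17.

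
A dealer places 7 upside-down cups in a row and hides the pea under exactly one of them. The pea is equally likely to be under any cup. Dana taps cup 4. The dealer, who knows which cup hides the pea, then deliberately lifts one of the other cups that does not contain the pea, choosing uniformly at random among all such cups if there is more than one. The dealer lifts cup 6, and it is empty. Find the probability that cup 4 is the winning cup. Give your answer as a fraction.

Consider each possible location of the pea in turn.
If it is under any of cups 1, 2, 3, 5, and 7 (prior 1/7 each): the dealer has 5 equally likely choices, so probability 1/5; weight (1/7)·(1/5) = 1/35 each.
If it is under cup 4 (prior 1/7): the dealer has 6 equally likely choices, so probability 1/6; weight (1/7)·(1/6) = 1/42.
If it is under cup 6 (prior 1/7): the dealer opened cup 6, so this case is ruled out; weight (1/7)·0 = 0.
The weights sum to 1/6.
So P(the pea under cup 4 | the dealer opened cup 6) = (1/42) / (1/6) = 1/7.

1/7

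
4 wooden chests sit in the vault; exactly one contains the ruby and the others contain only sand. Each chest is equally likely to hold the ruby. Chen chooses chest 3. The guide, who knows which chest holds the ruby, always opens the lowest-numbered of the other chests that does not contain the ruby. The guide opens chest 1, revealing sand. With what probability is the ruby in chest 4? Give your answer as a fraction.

Consider each possible location of the ruby in turn.
If it is in chest 1 (prior 1/4): the guide opened chest 1, so this case is ruled out; weight (1/4)·0 = 0.
If it is in any of chests 2, 3, and 4 (prior 1/4 each): chest 1 is the lowest-numbered option available, probability 1; weight (1/4)·1 = 1/4 each.
The weights sum to 3/4.
So P(the ruby in chest 4 | the guide opened chest 1) = (1/4) / (3/4) = 1/3.

1/3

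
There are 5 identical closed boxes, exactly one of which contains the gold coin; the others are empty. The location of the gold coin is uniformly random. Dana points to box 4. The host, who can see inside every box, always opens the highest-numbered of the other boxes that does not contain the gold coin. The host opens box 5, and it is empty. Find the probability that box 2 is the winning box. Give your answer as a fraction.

1/4

Condition on the true location of the gold coin.
If it is in any of boxes 1, 2, 3, and 4 (prior 1/5 each): box 5 is the highest-numbered option available, probability 1; weight (1/5)·1 = 1/5 each.
If it is in box 5 (prior 1/5): the host opened box 5, so this case is ruled out; weight (1/5)·0 = 0.
The weights sum to 4/5.
So P(the gold coin in box 2 | the host opened box 5) = (1/5) / (4/5) = 1/4.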